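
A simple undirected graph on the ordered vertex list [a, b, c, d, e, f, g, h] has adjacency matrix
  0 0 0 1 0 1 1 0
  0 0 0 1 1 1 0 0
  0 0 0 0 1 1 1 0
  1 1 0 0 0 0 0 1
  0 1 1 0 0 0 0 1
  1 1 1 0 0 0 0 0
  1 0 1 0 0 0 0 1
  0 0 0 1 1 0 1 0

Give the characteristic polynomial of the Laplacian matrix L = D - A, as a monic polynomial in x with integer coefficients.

With the vertex order [a, b, c, d, e, f, g, h], the degrees are [3, 3, 3, 3, 3, 3, 3, 3], giving D = diag(3, 3, 3, 3, 3, 3, 3, 3) and L = D - A. L has integer entries, so p(x) = det(xI - L) has integer coefficients. Expanding the determinant yields x^8 - 24x^7 + 240x^6 - 1296x^5 + 4080x^4 - 7488x^3 + 7424x^2 - 3072x. The constant term is 0 because L is singular (the all-ones vector lies in its kernel). There is one zero in the spectrum, matching the 1 component. The largest eigenvalue, 6, is at most the vertex count 8.

x^8 - 24x^7 + 240x^6 - 1296x^5 + 4080x^4 - 7488x^3 + 7424x^2 - 3072x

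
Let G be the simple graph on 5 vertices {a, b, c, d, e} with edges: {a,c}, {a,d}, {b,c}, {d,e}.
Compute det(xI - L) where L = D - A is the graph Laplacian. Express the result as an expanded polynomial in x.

x^5 - 8x^4 + 21x^3 - 20x^2 + 5x

Reading degrees in the order [a, b, c, d, e] gives [2, 1, 2, 2, 1]; set D = diag(2, 1, 2, 2, 1) and form L = D - A. L has integer entries, so p(x) = det(xI - L) has integer coefficients. Expanding the determinant yields x^5 - 8x^4 + 21x^3 - 20x^2 + 5x. Since p(0) = det(-L) = 0, x divides p(x). The largest eigenvalue, 3.6180, is at most the vertex count 5.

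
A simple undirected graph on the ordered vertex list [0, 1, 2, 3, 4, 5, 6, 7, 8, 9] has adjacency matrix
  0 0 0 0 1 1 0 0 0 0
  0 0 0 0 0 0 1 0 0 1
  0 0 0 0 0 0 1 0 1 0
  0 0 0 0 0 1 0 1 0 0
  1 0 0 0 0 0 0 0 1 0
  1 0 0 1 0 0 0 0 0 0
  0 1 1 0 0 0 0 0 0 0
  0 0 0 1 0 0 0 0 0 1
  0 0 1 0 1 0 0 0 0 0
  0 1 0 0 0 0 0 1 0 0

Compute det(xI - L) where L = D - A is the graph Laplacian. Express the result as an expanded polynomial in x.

x^10 - 20x^9 + 170x^8 - 800x^7 + 2275x^6 - 4004x^5 + 4290x^4 - 2640x^3 + 825x^2 - 100x

Each diagonal entry of L is the vertex degree and each off-diagonal entry is -1 where an edge is present, 0 otherwise; in the order [0, 1, 2, 3, 4, 5, 6, 7, 8, 9] the diagonal is [2, 2, 2, 2, 2, 2, 2, 2, 2, 2]. Computing det(xI - L) by cofactor expansion (or equivalently via sum-over-permutations) gives x^10 - 20x^9 + 170x^8 - 800x^7 + 2275x^6 - 4004x^5 + 4290x^4 - 2640x^3 + 825x^2 - 100x. The constant term is 0 because L is singular (the all-ones vector lies in its kernel). By the matrix-tree theorem the graph has (1/10) * product of the nonzero eigenvalues = 10 spanning trees. The largest eigenvalue, 4, is at most the vertex count 10.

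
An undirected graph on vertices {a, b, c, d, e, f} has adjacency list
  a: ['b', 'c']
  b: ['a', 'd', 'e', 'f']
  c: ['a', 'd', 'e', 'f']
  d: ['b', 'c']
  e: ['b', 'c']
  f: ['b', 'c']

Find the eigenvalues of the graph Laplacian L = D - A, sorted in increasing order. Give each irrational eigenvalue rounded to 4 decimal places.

[0, 2, 2, 2, 4, 6]

Each diagonal entry of L is the vertex degree and each off-diagonal entry is -1 where an edge is present, 0 otherwise; in the order [a, b, c, d, e, f] the diagonal is [2, 4, 4, 2, 2, 2]. Diagonalising L (or applying a numerical eigensolver to the 6x6 matrix) gives the spectrum above. The single zero eigenvalue shows the graph is connected. The largest eigenvalue, 6, is at most the vertex count 6. The eigenvalues sum to 16, which equals trace(L) = 2|E|.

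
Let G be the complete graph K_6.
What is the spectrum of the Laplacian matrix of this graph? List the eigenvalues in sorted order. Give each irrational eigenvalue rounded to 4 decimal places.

The graph has 6 vertices and degree multiset [5, 5, 5, 5, 5, 5]; D is the diagonal matrix of degrees and L = D - A. The multiplicity of 0 as a Laplacian eigenvalue equals the number of connected components. The eigenvalues sum to 30, which equals trace(L) = 2|E|. By the matrix-tree theorem the graph has (1/6) * product of the nonzero eigenvalues = 1296 spanning trees.

[0, 6, 6, 6, 6, 6]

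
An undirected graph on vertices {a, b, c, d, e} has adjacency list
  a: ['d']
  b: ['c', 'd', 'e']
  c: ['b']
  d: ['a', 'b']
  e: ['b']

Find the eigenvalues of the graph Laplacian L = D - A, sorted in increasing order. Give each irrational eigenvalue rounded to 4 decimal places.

[0, 0.5188, 1, 2.3111, 4.1701]

Reading degrees in the order [a, b, c, d, e] gives [1, 3, 1, 2, 1]; set D = diag(1, 3, 1, 2, 1) and form L = D - A. The multiplicity of 0 as a Laplacian eigenvalue equals the number of connected components. The single zero eigenvalue shows the graph is connected. The largest eigenvalue, 4.1701, is at most the vertex count 5.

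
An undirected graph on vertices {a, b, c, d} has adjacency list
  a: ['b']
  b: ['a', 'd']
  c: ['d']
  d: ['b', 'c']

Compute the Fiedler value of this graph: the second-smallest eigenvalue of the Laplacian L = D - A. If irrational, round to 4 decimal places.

0.5858

Reading degrees in the order [a, b, c, d] gives [1, 2, 1, 2]; set D = diag(1, 2, 1, 2) and form L = D - A. Computing the eigenvalues of L and sorting gives [0, 0.5858, 2, 3.4142]. The Fiedler value lambda_2 = 0.5858 is strictly positive, so the graph is connected.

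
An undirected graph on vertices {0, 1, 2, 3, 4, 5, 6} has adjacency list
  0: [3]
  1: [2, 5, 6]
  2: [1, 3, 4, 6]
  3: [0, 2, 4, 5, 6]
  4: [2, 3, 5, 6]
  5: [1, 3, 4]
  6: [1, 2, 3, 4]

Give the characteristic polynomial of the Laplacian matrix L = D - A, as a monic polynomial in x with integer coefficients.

x^7 - 24x^6 + 230x^5 - 1116x^4 + 2850x^3 - 3540x^2 + 1575x

With the vertex order [0, 1, 2, 3, 4, 5, 6], the degrees are [1, 3, 4, 5, 4, 3, 4], giving D = diag(1, 3, 4, 5, 4, 3, 4) and L = D - A. L has integer entries, so p(x) = det(xI - L) has integer coefficients. Expanding the determinant yields x^7 - 24x^6 + 230x^5 - 1116x^4 + 2850x^3 - 3540x^2 + 1575x. Since p(0) = det(-L) = 0, x divides p(x). There is one zero in the spectrum, matching the 1 component. The largest eigenvalue, 6.4039, is at most the vertex count 7.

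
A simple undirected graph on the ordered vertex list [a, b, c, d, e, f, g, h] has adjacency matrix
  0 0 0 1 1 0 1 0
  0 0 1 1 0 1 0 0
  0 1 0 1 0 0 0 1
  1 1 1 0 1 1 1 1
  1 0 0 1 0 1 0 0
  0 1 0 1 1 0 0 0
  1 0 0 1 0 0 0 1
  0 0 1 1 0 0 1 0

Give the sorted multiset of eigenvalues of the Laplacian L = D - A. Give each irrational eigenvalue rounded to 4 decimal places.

[0, 1.7530, 1.7530, 3.4450, 3.4450, 4.8019, 4.8019, 8]

With the vertex order [a, b, c, d, e, f, g, h], the degrees are [3, 3, 3, 7, 3, 3, 3, 3], giving D = diag(3, 3, 3, 7, 3, 3, 3, 3) and L = D - A. Diagonalising L (or applying a numerical eigensolver to the 8x8 matrix) gives the spectrum above. The largest eigenvalue, 8, is at most the vertex count 8.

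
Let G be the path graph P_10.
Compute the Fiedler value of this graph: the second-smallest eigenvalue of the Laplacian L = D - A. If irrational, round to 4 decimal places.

0.0979

The graph has 10 vertices and degree multiset [2, 2, 2, 2, 2, 2, 2, 2, 1, 1]; D is the diagonal matrix of degrees and L = D - A. The smallest Laplacian eigenvalue is always 0. The next one, lambda_2 = 0.0979, measures how hard the graph is to disconnect: larger values mean better connectivity.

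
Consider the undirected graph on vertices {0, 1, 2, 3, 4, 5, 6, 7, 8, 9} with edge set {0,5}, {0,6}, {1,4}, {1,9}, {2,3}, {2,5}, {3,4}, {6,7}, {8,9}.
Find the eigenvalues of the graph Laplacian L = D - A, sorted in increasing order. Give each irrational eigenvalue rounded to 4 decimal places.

[0, 0.0979, 0.3820, 0.8244, 1.3820, 2, 2.6180, 3.1756, 3.6180, 3.9021]

With the vertex order [0, 1, 2, 3, 4, 5, 6, 7, 8, 9], the degrees are [2, 2, 2, 2, 2, 2, 2, 1, 1, 2], giving D = diag(2, 2, 2, 2, 2, 2, 2, 1, 1, 2) and L = D - A. The multiplicity of 0 as a Laplacian eigenvalue equals the number of connected components. The single zero eigenvalue shows the graph is connected.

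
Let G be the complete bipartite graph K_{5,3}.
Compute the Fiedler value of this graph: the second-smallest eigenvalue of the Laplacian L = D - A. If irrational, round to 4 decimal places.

The graph has 8 vertices and degree multiset [5, 5, 5, 3, 3, 3, 3, 3]; D is the diagonal matrix of degrees and L = D - A. The smallest Laplacian eigenvalue is always 0. The next one, lambda_2 = 3, measures how hard the graph is to disconnect: larger values mean better connectivity. There is one zero in the spectrum, matching the 1 component.

3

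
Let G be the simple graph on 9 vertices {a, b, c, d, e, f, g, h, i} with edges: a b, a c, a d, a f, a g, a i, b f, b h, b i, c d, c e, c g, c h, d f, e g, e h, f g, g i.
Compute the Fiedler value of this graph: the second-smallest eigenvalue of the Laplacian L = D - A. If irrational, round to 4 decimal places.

1.8184

Reading degrees in the order [a, b, c, d, e, f, g, h, i] gives [6, 4, 5, 3, 3, 4, 5, 3, 3]; set D = diag(6, 4, 5, 3, 3, 4, 5, 3, 3) and form L = D - A. The sorted Laplacian eigenvalues are [0, 1.8184, 2.3876, 3.1478, 4, 5.0282, 5.5695, 6.7992, 7.2493]; the algebraic connectivity is the second entry, 1.8184. The largest eigenvalue, 7.2493, is at most the vertex count 9.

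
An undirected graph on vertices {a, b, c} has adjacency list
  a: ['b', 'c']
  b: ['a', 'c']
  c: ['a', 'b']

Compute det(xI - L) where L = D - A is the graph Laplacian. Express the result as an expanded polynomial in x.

Each diagonal entry of L is the vertex degree and each off-diagonal entry is -1 where an edge is present, 0 otherwise; in the order [a, b, c] the diagonal is [2, 2, 2]. The eigenvalues of L are [0, 3, 3]; the characteristic polynomial is the product of (x - lambda_i), which multiplies out to x^3 - 6x^2 + 9x. The constant term is 0 because L is singular (the all-ones vector lies in its kernel). There is one zero in the spectrum, matching the 1 component.

x^3 - 6x^2 + 9x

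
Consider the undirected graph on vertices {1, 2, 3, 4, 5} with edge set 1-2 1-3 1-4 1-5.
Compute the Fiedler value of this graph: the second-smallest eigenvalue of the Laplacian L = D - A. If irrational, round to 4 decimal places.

With the vertex order [1, 2, 3, 4, 5], the degrees are [4, 1, 1, 1, 1], giving D = diag(4, 1, 1, 1, 1) and L = D - A. Computing the eigenvalues of L and sorting gives [0, 1, 1, 1, 5]. The Fiedler value lambda_2 = 1 is strictly positive, so the graph is connected. The largest eigenvalue, 5, is at most the vertex count 5.

1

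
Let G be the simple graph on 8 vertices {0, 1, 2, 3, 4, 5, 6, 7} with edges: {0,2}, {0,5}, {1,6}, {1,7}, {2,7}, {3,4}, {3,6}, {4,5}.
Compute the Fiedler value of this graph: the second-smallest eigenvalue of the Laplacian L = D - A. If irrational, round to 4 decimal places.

Each diagonal entry of L is the vertex degree and each off-diagonal entry is -1 where an edge is present, 0 otherwise; in the order [0, 1, 2, 3, 4, 5, 6, 7] the diagonal is [2, 2, 2, 2, 2, 2, 2, 2]. Computing the eigenvalues of L and sorting gives [0, 0.5858, 0.5858, 2, 2, 3.4142, 3.4142, 4]. The Fiedler value lambda_2 = 0.5858 is strictly positive, so the graph is connected. The largest eigenvalue, 4, is at most the vertex count 8.

0.5858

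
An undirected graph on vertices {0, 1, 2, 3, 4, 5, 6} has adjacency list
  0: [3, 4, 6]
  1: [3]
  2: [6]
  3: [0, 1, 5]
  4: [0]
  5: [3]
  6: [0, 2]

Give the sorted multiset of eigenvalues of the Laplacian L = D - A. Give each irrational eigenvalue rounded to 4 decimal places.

[0, 0.3217, 0.6802, 1, 2.1397, 3.2297, 4.6287]

Each diagonal entry of L is the vertex degree and each off-diagonal entry is -1 where an edge is present, 0 otherwise; in the order [0, 1, 2, 3, 4, 5, 6] the diagonal is [3, 1, 1, 3, 1, 1, 2]. Diagonalising L (or applying a numerical eigensolver to the 7x7 matrix) gives the spectrum above. There is one zero in the spectrum, matching the 1 component. By the matrix-tree theorem the graph has (1/7) * product of the nonzero eigenvalues = 1 spanning tree.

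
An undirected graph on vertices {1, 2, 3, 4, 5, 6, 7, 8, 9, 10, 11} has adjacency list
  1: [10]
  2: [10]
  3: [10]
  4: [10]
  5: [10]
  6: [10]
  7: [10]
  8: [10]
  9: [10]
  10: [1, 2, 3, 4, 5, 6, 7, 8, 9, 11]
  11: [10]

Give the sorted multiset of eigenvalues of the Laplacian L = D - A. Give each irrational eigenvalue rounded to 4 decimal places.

[0, 1, 1, 1, 1, 1, 1, 1, 1, 1, 11]

Each diagonal entry of L is the vertex degree and each off-diagonal entry is -1 where an edge is present, 0 otherwise; in the order [1, 2, 3, 4, 5, 6, 7, 8, 9, 10, 11] the diagonal is [1, 1, 1, 1, 1, 1, 1, 1, 1, 10, 1]. Since every row of L sums to 0, the all-ones vector is in the kernel and 0 is an eigenvalue. The single zero eigenvalue shows the graph is connected. The largest eigenvalue, 11, is at most the vertex count 11.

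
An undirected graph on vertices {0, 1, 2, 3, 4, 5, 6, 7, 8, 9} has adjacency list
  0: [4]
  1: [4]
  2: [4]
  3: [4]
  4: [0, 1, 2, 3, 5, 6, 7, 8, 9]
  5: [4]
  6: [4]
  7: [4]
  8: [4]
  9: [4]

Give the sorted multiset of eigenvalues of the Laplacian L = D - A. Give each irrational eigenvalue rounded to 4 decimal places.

Reading degrees in the order [0, 1, 2, 3, 4, 5, 6, 7, 8, 9] gives [1, 1, 1, 1, 9, 1, 1, 1, 1, 1]; set D = diag(1, 1, 1, 1, 9, 1, 1, 1, 1, 1) and form L = D - A. L is symmetric positive semidefinite, so every eigenvalue is real and nonnegative.

[0, 1, 1, 1, 1, 1, 1, 1, 1, 10]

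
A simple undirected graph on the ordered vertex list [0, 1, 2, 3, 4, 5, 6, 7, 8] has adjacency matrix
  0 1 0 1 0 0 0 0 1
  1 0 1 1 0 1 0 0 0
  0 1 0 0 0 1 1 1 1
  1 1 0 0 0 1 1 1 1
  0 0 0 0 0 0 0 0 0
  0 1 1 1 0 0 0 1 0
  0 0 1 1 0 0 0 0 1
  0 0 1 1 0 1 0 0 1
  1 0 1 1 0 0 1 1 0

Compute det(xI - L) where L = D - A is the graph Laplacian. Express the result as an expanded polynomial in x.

x^9 - 34x^8 + 485x^7 - 3758x^6 + 17060x^5 - 45318x^4 + 65163x^3 - 39112x^2

Reading degrees in the order [0, 1, 2, 3, 4, 5, 6, 7, 8] gives [3, 4, 5, 6, 0, 4, 3, 4, 5]; set D = diag(3, 4, 5, 6, 0, 4, 3, 4, 5) and form L = D - A. L has integer entries, so p(x) = det(xI - L) has integer coefficients. Expanding the determinant yields x^9 - 34x^8 + 485x^7 - 3758x^6 + 17060x^5 - 45318x^4 + 65163x^3 - 39112x^2. The constant term is 0 because L is singular (the all-ones vector lies in its kernel). There are 2 zeros in the spectrum, matching the 2 components.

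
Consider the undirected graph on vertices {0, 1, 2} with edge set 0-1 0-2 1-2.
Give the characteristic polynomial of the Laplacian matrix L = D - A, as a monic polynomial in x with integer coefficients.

x^3 - 6x^2 + 9x

Reading degrees in the order [0, 1, 2] gives [2, 2, 2]; set D = diag(2, 2, 2) and form L = D - A. L has integer entries, so p(x) = det(xI - L) has integer coefficients. Expanding the determinant yields x^3 - 6x^2 + 9x. The coefficient of x^2 equals -trace(L) = -6, matching the sum of degrees. By the matrix-tree theorem the graph has (1/3) * product of the nonzero eigenvalues = 3 spanning trees. The eigenvalues sum to 6, which equals trace(L) = 2|E|.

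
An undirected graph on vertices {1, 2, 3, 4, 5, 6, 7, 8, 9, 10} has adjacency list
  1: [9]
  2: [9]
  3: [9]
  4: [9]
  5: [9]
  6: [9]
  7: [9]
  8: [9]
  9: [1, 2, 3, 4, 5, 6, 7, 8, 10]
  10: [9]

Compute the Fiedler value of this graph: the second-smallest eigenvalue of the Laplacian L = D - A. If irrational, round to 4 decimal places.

1

With the vertex order [1, 2, 3, 4, 5, 6, 7, 8, 9, 10], the degrees are [1, 1, 1, 1, 1, 1, 1, 1, 9, 1], giving D = diag(1, 1, 1, 1, 1, 1, 1, 1, 9, 1) and L = D - A. Computing the eigenvalues of L and sorting gives [0, 1, 1, 1, 1, 1, 1, 1, 1, 10]. The Fiedler value lambda_2 = 1 is strictly positive, so the graph is connected.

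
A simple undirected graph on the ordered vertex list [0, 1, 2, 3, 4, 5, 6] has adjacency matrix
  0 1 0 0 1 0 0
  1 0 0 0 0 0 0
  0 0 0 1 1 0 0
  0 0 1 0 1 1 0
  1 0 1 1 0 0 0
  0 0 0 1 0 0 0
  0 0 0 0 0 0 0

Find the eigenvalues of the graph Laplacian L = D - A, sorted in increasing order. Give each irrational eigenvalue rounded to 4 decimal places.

[0, 0, 0.4131, 1.1369, 2.3595, 3.6977, 4.3928]

Each diagonal entry of L is the vertex degree and each off-diagonal entry is -1 where an edge is present, 0 otherwise; in the order [0, 1, 2, 3, 4, 5, 6] the diagonal is [2, 1, 2, 3, 3, 1, 0]. Since every row of L sums to 0, the all-ones vector is in the kernel and 0 is an eigenvalue. The 2 zero eigenvalues correspond to the 2 connected components.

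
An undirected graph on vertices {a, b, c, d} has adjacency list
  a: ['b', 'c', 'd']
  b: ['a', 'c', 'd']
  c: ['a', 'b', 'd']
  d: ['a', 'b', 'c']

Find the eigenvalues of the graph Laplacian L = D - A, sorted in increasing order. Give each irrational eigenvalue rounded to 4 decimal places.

[0, 4, 4, 4]

Each diagonal entry of L is the vertex degree and each off-diagonal entry is -1 where an edge is present, 0 otherwise; in the order [a, b, c, d] the diagonal is [3, 3, 3, 3]. L is symmetric positive semidefinite, so every eigenvalue is real and nonnegative. The eigenvalues sum to 12, which equals trace(L) = 2|E|.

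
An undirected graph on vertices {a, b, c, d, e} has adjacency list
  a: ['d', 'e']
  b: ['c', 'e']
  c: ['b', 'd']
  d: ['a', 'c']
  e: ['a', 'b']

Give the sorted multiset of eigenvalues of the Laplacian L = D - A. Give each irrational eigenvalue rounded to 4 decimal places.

[0, 1.3820, 1.3820, 3.6180, 3.6180]

Reading degrees in the order [a, b, c, d, e] gives [2, 2, 2, 2, 2]; set D = diag(2, 2, 2, 2, 2) and form L = D - A. The multiplicity of 0 as a Laplacian eigenvalue equals the number of connected components. The single zero eigenvalue shows the graph is connected. By the matrix-tree theorem the graph has (1/5) * product of the nonzero eigenvalues = 5 spanning trees. There is one zero in the spectrum, matching the 1 component.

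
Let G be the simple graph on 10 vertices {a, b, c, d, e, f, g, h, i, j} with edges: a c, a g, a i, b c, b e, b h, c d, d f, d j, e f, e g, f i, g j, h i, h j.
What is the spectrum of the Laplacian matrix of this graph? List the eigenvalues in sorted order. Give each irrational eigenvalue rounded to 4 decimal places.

Reading degrees in the order [a, b, c, d, e, f, g, h, i, j] gives [3, 3, 3, 3, 3, 3, 3, 3, 3, 3]; set D = diag(3, 3, 3, 3, 3, 3, 3, 3, 3, 3) and form L = D - A. Since every row of L sums to 0, the all-ones vector is in the kernel and 0 is an eigenvalue. The eigenvalues sum to 30, which equals trace(L) = 2|E|. The largest eigenvalue, 5, is at most the vertex count 10.

[0, 2, 2, 2, 2, 2, 5, 5, 5, 5]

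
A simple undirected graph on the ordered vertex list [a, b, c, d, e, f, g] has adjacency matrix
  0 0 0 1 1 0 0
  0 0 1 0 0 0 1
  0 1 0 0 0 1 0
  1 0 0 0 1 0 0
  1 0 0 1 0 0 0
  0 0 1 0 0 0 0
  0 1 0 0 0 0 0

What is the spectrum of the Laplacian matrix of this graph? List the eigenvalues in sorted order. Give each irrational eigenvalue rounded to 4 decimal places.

With the vertex order [a, b, c, d, e, f, g], the degrees are [2, 2, 2, 2, 2, 1, 1], giving D = diag(2, 2, 2, 2, 2, 1, 1) and L = D - A. Diagonalising L (or applying a numerical eigensolver to the 7x7 matrix) gives the spectrum above. The 2 zero eigenvalues correspond to the 2 connected components. The eigenvalues sum to 12, which equals trace(L) = 2|E|. The largest eigenvalue, 3.4142, is at most the vertex count 7.

[0, 0, 0.5858, 2, 3, 3, 3.4142]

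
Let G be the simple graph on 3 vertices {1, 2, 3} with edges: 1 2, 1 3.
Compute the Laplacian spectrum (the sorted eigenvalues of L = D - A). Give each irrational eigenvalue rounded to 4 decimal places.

[0, 1, 3]

Reading degrees in the order [1, 2, 3] gives [2, 1, 1]; set D = diag(2, 1, 1) and form L = D - A. Since every row of L sums to 0, the all-ones vector is in the kernel and 0 is an eigenvalue. The single zero eigenvalue shows the graph is connected. The eigenvalues sum to 4, which equals trace(L) = 2|E|.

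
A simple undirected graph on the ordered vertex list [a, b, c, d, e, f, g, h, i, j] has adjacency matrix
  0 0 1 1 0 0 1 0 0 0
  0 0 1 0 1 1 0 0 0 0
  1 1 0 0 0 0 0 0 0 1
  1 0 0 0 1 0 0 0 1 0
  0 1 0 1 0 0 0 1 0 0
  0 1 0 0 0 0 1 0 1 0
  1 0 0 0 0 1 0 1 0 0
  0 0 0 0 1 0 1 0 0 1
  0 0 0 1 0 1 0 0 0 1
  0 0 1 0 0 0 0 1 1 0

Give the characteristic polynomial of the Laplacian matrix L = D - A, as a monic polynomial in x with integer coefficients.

Each diagonal entry of L is the vertex degree and each off-diagonal entry is -1 where an edge is present, 0 otherwise; in the order [a, b, c, d, e, f, g, h, i, j] the diagonal is [3, 3, 3, 3, 3, 3, 3, 3, 3, 3]. The eigenvalues of L are [0, 2, 2, 2, 2, 2, 5, 5, 5, 5]; the characteristic polynomial is the product of (x - lambda_i), which multiplies out to x^10 - 30x^9 + 390x^8 - 2880x^7 + 13305x^6 - 39882x^5 + 77640x^4 - 94800x^3 + 66000x^2 - 20000x. The coefficient of x^9 equals -trace(L) = -30, matching the sum of degrees. There is one zero in the spectrum, matching the 1 component. By the matrix-tree theorem the graph has (1/10) * product of the nonzero eigenvalues = 2000 spanning trees.

x^10 - 30x^9 + 390x^8 - 2880x^7 + 13305x^6 - 39882x^5 + 77640x^4 - 94800x^3 + 66000x^2 - 20000x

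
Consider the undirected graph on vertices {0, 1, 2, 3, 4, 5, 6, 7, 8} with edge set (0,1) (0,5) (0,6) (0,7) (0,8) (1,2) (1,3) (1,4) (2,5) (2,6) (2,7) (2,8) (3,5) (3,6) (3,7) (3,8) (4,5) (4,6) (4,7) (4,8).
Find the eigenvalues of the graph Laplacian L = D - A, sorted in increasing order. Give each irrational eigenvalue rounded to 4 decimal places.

Reading degrees in the order [0, 1, 2, 3, 4, 5, 6, 7, 8] gives [5, 4, 5, 5, 5, 4, 4, 4, 4]; set D = diag(5, 4, 5, 5, 5, 4, 4, 4, 4) and form L = D - A. The multiplicity of 0 as a Laplacian eigenvalue equals the number of connected components. The single zero eigenvalue shows the graph is connected. By the matrix-tree theorem the graph has (1/9) * product of the nonzero eigenvalues = 32000 spanning trees. The largest eigenvalue, 9, is at most the vertex count 9.

[0, 4, 4, 4, 4, 5, 5, 5, 9]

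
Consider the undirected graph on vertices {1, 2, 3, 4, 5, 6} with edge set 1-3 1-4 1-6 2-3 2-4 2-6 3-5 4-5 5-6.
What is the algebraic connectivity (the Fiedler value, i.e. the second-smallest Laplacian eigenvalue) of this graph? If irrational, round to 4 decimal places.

With the vertex order [1, 2, 3, 4, 5, 6], the degrees are [3, 3, 3, 3, 3, 3], giving D = diag(3, 3, 3, 3, 3, 3) and L = D - A. The sorted Laplacian eigenvalues are [0, 3, 3, 3, 3, 6]; the algebraic connectivity is the second entry, 3. The largest eigenvalue, 6, is at most the vertex count 6. By the matrix-tree theorem the graph has (1/6) * product of the nonzero eigenvalues = 81 spanning trees.

3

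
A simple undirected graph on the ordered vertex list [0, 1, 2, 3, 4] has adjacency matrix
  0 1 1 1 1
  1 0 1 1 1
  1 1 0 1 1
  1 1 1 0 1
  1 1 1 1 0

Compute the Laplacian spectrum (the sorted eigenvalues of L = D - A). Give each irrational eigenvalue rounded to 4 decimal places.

Reading degrees in the order [0, 1, 2, 3, 4] gives [4, 4, 4, 4, 4]; set D = diag(4, 4, 4, 4, 4) and form L = D - A. The multiplicity of 0 as a Laplacian eigenvalue equals the number of connected components. The single zero eigenvalue shows the graph is connected.

[0, 5, 5, 5, 5]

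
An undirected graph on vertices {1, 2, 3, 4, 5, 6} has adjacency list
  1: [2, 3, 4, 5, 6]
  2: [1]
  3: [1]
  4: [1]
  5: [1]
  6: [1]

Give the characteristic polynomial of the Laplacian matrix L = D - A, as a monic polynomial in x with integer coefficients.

x^6 - 10x^5 + 30x^4 - 40x^3 + 25x^2 - 6x

Each diagonal entry of L is the vertex degree and each off-diagonal entry is -1 where an edge is present, 0 otherwise; in the order [1, 2, 3, 4, 5, 6] the diagonal is [5, 1, 1, 1, 1, 1]. Computing det(xI - L) by cofactor expansion (or equivalently via sum-over-permutations) gives x^6 - 10x^5 + 30x^4 - 40x^3 + 25x^2 - 6x. The coefficient of x^5 equals -trace(L) = -10, matching the sum of degrees.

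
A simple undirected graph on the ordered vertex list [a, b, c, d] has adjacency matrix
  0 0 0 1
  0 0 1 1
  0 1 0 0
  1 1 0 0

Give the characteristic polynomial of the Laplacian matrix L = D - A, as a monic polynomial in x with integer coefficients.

With the vertex order [a, b, c, d], the degrees are [1, 2, 1, 2], giving D = diag(1, 2, 1, 2) and L = D - A. Computing det(xI - L) by cofactor expansion (or equivalently via sum-over-permutations) gives x^4 - 6x^3 + 10x^2 - 4x. The coefficient of x^3 equals -trace(L) = -6, matching the sum of degrees. There is one zero in the spectrum, matching the 1 component.

x^4 - 6x^3 + 10x^2 - 4x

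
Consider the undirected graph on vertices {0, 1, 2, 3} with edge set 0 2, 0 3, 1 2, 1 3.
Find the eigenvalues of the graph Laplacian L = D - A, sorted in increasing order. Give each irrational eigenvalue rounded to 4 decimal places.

[0, 2, 2, 4]

Reading degrees in the order [0, 1, 2, 3] gives [2, 2, 2, 2]; set D = diag(2, 2, 2, 2) and form L = D - A. L is symmetric positive semidefinite, so every eigenvalue is real and nonnegative. The single zero eigenvalue shows the graph is connected. The eigenvalues sum to 8, which equals trace(L) = 2|E|.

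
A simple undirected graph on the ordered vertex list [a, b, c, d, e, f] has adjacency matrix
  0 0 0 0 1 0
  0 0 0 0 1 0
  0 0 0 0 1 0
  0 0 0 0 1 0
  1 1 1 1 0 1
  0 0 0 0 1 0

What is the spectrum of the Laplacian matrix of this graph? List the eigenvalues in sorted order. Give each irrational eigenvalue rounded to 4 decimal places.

[0, 1, 1, 1, 1, 6]

With the vertex order [a, b, c, d, e, f], the degrees are [1, 1, 1, 1, 5, 1], giving D = diag(1, 1, 1, 1, 5, 1) and L = D - A. The multiplicity of 0 as a Laplacian eigenvalue equals the number of connected components. The single zero eigenvalue shows the graph is connected. The largest eigenvalue, 6, is at most the vertex count 6.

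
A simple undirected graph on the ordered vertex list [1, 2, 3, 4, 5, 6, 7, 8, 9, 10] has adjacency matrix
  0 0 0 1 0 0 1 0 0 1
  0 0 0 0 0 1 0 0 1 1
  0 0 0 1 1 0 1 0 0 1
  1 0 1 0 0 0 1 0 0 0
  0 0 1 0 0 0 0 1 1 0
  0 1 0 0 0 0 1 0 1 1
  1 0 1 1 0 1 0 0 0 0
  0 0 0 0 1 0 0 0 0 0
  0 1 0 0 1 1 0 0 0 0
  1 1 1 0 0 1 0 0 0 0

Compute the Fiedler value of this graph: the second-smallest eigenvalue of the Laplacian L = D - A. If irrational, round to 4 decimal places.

0.6075

Each diagonal entry of L is the vertex degree and each off-diagonal entry is -1 where an edge is present, 0 otherwise; in the order [1, 2, 3, 4, 5, 6, 7, 8, 9, 10] the diagonal is [3, 3, 4, 3, 3, 4, 4, 1, 3, 4]. The sorted Laplacian eigenvalues are [0, 0.6075, 1.2400, 2.5575, 3.4321, 3.6026, 4, 4.8501, 5.2604, 6.4496]; the algebraic connectivity is the second entry, 0.6075. There is one zero in the spectrum, matching the 1 component. The largest eigenvalue, 6.4496, is at most the vertex count 10.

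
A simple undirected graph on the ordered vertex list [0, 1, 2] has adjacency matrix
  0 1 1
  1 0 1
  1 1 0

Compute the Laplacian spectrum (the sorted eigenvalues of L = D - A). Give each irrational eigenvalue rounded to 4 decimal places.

With the vertex order [0, 1, 2], the degrees are [2, 2, 2], giving D = diag(2, 2, 2) and L = D - A. Since every row of L sums to 0, the all-ones vector is in the kernel and 0 is an eigenvalue. The single zero eigenvalue shows the graph is connected. The largest eigenvalue, 3, is at most the vertex count 3.

[0, 3, 3]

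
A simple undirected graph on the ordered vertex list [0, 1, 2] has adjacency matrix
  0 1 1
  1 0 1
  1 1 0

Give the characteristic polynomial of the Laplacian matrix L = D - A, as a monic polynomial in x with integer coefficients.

x^3 - 6x^2 + 9x

Each diagonal entry of L is the vertex degree and each off-diagonal entry is -1 where an edge is present, 0 otherwise; in the order [0, 1, 2] the diagonal is [2, 2, 2]. The eigenvalues of L are [0, 3, 3]; the characteristic polynomial is the product of (x - lambda_i), which multiplies out to x^3 - 6x^2 + 9x. Since p(0) = det(-L) = 0, x divides p(x). The eigenvalues sum to 6, which equals trace(L) = 2|E|.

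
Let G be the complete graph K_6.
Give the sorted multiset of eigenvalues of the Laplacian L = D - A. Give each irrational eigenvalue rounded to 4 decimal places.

The graph has 6 vertices and degree multiset [5, 5, 5, 5, 5, 5]; D is the diagonal matrix of degrees and L = D - A. L is symmetric positive semidefinite, so every eigenvalue is real and nonnegative. The eigenvalues sum to 30, which equals trace(L) = 2|E|. By the matrix-tree theorem the graph has (1/6) * product of the nonzero eigenvalues = 1296 spanning trees.

[0, 6, 6, 6, 6, 6]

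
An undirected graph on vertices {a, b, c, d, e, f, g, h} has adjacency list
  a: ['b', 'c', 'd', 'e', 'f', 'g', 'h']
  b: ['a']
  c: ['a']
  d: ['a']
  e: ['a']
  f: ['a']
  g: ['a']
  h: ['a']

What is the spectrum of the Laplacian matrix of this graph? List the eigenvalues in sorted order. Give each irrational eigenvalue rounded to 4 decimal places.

Reading degrees in the order [a, b, c, d, e, f, g, h] gives [7, 1, 1, 1, 1, 1, 1, 1]; set D = diag(7, 1, 1, 1, 1, 1, 1, 1) and form L = D - A. L is symmetric positive semidefinite, so every eigenvalue is real and nonnegative. The eigenvalues sum to 14, which equals trace(L) = 2|E|.

[0, 1, 1, 1, 1, 1, 1, 8]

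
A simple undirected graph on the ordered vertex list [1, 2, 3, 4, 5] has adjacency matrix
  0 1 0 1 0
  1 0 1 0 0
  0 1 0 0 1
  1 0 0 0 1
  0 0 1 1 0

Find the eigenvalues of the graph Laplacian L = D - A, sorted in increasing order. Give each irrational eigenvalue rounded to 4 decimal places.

[0, 1.3820, 1.3820, 3.6180, 3.6180]

Each diagonal entry of L is the vertex degree and each off-diagonal entry is -1 where an edge is present, 0 otherwise; in the order [1, 2, 3, 4, 5] the diagonal is [2, 2, 2, 2, 2]. Since every row of L sums to 0, the all-ones vector is in the kernel and 0 is an eigenvalue. The largest eigenvalue, 3.6180, is at most the vertex count 5. The eigenvalues sum to 10, which equals trace(L) = 2|E|.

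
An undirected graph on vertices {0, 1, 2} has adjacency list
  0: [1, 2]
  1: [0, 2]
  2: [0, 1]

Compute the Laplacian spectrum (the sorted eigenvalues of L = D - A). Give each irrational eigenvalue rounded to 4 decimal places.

With the vertex order [0, 1, 2], the degrees are [2, 2, 2], giving D = diag(2, 2, 2) and L = D - A. Diagonalising L (or applying a numerical eigensolver to the 3x3 matrix) gives the spectrum above. The single zero eigenvalue shows the graph is connected. The eigenvalues sum to 6, which equals trace(L) = 2|E|.

[0, 3, 3]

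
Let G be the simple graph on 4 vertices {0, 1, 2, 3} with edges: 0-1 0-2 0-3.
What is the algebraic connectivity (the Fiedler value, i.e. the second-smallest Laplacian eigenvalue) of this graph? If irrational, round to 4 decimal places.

Reading degrees in the order [0, 1, 2, 3] gives [3, 1, 1, 1]; set D = diag(3, 1, 1, 1) and form L = D - A. The sorted Laplacian eigenvalues are [0, 1, 1, 4]; the algebraic connectivity is the second entry, 1. The eigenvalues sum to 6, which equals trace(L) = 2|E|. By the matrix-tree theorem the graph has (1/4) * product of the nonzero eigenvalues = 1 spanning tree.

1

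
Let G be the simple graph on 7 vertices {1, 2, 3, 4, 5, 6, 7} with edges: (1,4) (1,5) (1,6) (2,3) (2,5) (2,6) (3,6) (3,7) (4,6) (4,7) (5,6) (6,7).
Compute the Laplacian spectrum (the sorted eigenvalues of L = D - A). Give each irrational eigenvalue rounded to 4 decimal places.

[0, 2, 2, 4, 4, 5, 7]

Reading degrees in the order [1, 2, 3, 4, 5, 6, 7] gives [3, 3, 3, 3, 3, 6, 3]; set D = diag(3, 3, 3, 3, 3, 6, 3) and form L = D - A. Since every row of L sums to 0, the all-ones vector is in the kernel and 0 is an eigenvalue. The single zero eigenvalue shows the graph is connected.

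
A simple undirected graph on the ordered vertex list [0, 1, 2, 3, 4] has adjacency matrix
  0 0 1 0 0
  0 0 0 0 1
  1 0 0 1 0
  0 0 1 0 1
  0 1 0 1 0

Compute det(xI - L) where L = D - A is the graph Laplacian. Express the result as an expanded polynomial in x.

x^5 - 8x^4 + 21x^3 - 20x^2 + 5x

With the vertex order [0, 1, 2, 3, 4], the degrees are [1, 1, 2, 2, 2], giving D = diag(1, 1, 2, 2, 2) and L = D - A. L has integer entries, so p(x) = det(xI - L) has integer coefficients. Expanding the determinant yields x^5 - 8x^4 + 21x^3 - 20x^2 + 5x. The coefficient of x^4 equals -trace(L) = -8, matching the sum of degrees. There is one zero in the spectrum, matching the 1 component. The largest eigenvalue, 3.6180, is at most the vertex count 5.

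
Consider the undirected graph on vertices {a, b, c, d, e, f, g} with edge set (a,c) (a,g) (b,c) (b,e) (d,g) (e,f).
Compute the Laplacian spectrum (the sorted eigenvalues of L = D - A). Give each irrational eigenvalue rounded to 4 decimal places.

[0, 0.1981, 0.7530, 1.5550, 2.4450, 3.2470, 3.8019]

Each diagonal entry of L is the vertex degree and each off-diagonal entry is -1 where an edge is present, 0 otherwise; in the order [a, b, c, d, e, f, g] the diagonal is [2, 2, 2, 1, 2, 1, 2]. The multiplicity of 0 as a Laplacian eigenvalue equals the number of connected components. The single zero eigenvalue shows the graph is connected. There is one zero in the spectrum, matching the 1 component.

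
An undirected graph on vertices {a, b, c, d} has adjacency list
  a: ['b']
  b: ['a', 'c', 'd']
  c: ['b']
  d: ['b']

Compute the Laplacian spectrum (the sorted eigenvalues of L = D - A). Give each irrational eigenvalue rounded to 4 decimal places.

[0, 1, 1, 4]

With the vertex order [a, b, c, d], the degrees are [1, 3, 1, 1], giving D = diag(1, 3, 1, 1) and L = D - A. Since every row of L sums to 0, the all-ones vector is in the kernel and 0 is an eigenvalue. The eigenvalues sum to 6, which equals trace(L) = 2|E|. By the matrix-tree theorem the graph has (1/4) * product of the nonzero eigenvalues = 1 spanning tree.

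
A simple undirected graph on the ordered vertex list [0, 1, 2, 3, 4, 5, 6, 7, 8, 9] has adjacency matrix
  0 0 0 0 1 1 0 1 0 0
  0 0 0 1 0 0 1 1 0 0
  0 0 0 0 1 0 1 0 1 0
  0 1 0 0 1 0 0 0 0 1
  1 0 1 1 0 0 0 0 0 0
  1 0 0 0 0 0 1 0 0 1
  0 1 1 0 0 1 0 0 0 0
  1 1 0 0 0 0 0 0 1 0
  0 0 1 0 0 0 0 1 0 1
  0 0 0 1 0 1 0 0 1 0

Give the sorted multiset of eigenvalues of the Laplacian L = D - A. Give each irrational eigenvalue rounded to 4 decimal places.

With the vertex order [0, 1, 2, 3, 4, 5, 6, 7, 8, 9], the degrees are [3, 3, 3, 3, 3, 3, 3, 3, 3, 3], giving D = diag(3, 3, 3, 3, 3, 3, 3, 3, 3, 3) and L = D - A. Diagonalising L (or applying a numerical eigensolver to the 10x10 matrix) gives the spectrum above.

[0, 2, 2, 2, 2, 2, 5, 5, 5, 5]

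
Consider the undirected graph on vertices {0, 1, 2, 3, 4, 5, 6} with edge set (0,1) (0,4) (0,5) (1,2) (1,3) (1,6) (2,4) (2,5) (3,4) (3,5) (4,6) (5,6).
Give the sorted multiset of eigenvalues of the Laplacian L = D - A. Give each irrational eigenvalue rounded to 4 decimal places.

[0, 3, 3, 3, 4, 4, 7]

Each diagonal entry of L is the vertex degree and each off-diagonal entry is -1 where an edge is present, 0 otherwise; in the order [0, 1, 2, 3, 4, 5, 6] the diagonal is [3, 4, 3, 3, 4, 4, 3]. The multiplicity of 0 as a Laplacian eigenvalue equals the number of connected components. The single zero eigenvalue shows the graph is connected. By the matrix-tree theorem the graph has (1/7) * product of the nonzero eigenvalues = 432 spanning trees.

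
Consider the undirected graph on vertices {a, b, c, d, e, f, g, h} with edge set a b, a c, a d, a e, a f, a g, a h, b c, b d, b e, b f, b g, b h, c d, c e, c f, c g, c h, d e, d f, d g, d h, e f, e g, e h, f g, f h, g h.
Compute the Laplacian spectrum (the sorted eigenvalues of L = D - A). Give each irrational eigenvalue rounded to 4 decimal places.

With the vertex order [a, b, c, d, e, f, g, h], the degrees are [7, 7, 7, 7, 7, 7, 7, 7], giving D = diag(7, 7, 7, 7, 7, 7, 7, 7) and L = D - A. L is symmetric positive semidefinite, so every eigenvalue is real and nonnegative. The single zero eigenvalue shows the graph is connected. The largest eigenvalue, 8, is at most the vertex count 8.

[0, 8, 8, 8, 8, 8, 8, 8]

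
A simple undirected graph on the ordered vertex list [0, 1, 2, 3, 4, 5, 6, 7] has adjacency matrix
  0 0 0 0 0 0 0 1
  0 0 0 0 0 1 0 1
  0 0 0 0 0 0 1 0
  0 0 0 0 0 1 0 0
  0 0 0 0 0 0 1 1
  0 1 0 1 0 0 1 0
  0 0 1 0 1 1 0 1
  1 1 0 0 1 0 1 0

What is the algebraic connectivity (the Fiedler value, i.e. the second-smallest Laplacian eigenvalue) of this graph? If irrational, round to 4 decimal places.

With the vertex order [0, 1, 2, 3, 4, 5, 6, 7], the degrees are [1, 2, 1, 1, 2, 3, 4, 4], giving D = diag(1, 2, 1, 1, 2, 3, 4, 4) and L = D - A. The smallest Laplacian eigenvalue is always 0. The next one, lambda_2 = 0.5858, measures how hard the graph is to disconnect: larger values mean better connectivity. By the matrix-tree theorem the graph has (1/8) * product of the nonzero eigenvalues = 11 spanning trees. The eigenvalues sum to 18, which equals trace(L) = 2|E|.

0.5858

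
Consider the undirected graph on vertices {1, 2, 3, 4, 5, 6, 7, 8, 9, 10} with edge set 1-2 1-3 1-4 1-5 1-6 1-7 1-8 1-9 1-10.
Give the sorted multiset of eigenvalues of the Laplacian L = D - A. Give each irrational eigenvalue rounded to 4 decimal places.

[0, 1, 1, 1, 1, 1, 1, 1, 1, 10]

Each diagonal entry of L is the vertex degree and each off-diagonal entry is -1 where an edge is present, 0 otherwise; in the order [1, 2, 3, 4, 5, 6, 7, 8, 9, 10] the diagonal is [9, 1, 1, 1, 1, 1, 1, 1, 1, 1]. Since every row of L sums to 0, the all-ones vector is in the kernel and 0 is an eigenvalue. The single zero eigenvalue shows the graph is connected. The largest eigenvalue, 10, is at most the vertex count 10.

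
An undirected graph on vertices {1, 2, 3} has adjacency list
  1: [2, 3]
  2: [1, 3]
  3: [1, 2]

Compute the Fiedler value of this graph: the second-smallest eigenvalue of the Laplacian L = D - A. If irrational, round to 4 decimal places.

Each diagonal entry of L is the vertex degree and each off-diagonal entry is -1 where an edge is present, 0 otherwise; in the order [1, 2, 3] the diagonal is [2, 2, 2]. The sorted Laplacian eigenvalues are [0, 3, 3]; the algebraic connectivity is the second entry, 3. The largest eigenvalue, 3, is at most the vertex count 3. By the matrix-tree theorem the graph has (1/3) * product of the nonzero eigenvalues = 3 spanning trees.

3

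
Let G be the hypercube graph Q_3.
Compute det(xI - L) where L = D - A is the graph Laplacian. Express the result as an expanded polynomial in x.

x^8 - 24x^7 + 240x^6 - 1296x^5 + 4080x^4 - 7488x^3 + 7424x^2 - 3072x

The graph has 8 vertices and degree multiset [3, 3, 3, 3, 3, 3, 3, 3]; D is the diagonal matrix of degrees and L = D - A. L has integer entries, so p(x) = det(xI - L) has integer coefficients. Expanding the determinant yields x^8 - 24x^7 + 240x^6 - 1296x^5 + 4080x^4 - 7488x^3 + 7424x^2 - 3072x. Since p(0) = det(-L) = 0, x divides p(x).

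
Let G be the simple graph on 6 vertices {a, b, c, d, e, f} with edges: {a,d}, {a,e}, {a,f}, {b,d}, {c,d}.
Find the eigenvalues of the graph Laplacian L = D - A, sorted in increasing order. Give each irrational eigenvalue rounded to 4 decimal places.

Each diagonal entry of L is the vertex degree and each off-diagonal entry is -1 where an edge is present, 0 otherwise; in the order [a, b, c, d, e, f] the diagonal is [3, 1, 1, 3, 1, 1]. Since every row of L sums to 0, the all-ones vector is in the kernel and 0 is an eigenvalue.

[0, 0.4384, 1, 1, 3, 4.5616]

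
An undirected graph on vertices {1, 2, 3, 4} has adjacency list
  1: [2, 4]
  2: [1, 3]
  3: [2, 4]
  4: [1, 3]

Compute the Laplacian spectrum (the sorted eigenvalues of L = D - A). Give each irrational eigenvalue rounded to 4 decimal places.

[0, 2, 2, 4]

Reading degrees in the order [1, 2, 3, 4] gives [2, 2, 2, 2]; set D = diag(2, 2, 2, 2) and form L = D - A. Since every row of L sums to 0, the all-ones vector is in the kernel and 0 is an eigenvalue. The eigenvalues sum to 8, which equals trace(L) = 2|E|.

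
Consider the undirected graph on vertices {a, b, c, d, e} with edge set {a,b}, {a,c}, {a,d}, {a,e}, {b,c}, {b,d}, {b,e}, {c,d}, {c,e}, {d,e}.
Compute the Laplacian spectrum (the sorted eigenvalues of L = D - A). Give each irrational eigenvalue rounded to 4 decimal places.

[0, 5, 5, 5, 5]

Reading degrees in the order [a, b, c, d, e] gives [4, 4, 4, 4, 4]; set D = diag(4, 4, 4, 4, 4) and form L = D - A. Since every row of L sums to 0, the all-ones vector is in the kernel and 0 is an eigenvalue. The largest eigenvalue, 5, is at most the vertex count 5. There is one zero in the spectrum, matching the 1 component.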